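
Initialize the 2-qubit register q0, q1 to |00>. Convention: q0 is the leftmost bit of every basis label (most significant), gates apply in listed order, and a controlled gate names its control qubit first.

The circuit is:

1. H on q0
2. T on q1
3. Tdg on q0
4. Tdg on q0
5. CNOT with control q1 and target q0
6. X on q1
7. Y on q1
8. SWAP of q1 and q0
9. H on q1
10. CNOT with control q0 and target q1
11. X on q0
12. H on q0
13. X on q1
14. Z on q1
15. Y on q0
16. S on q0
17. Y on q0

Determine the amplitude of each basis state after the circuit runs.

After the circuit, the state carries amplitude sqrt(2)*(1 + I)/4 on |00>, sqrt(2)*(-1 + I)/4 on |01>, sqrt(2)*(-1 + I)/4 on |10>, sqrt(2)*(-1 - I)/4 on |11>.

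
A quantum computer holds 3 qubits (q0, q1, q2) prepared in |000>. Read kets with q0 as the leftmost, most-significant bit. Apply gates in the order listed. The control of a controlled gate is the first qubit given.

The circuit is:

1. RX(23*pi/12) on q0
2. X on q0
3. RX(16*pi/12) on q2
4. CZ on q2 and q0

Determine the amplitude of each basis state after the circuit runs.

After the circuit, the state carries amplitude -I*sqrt(6 - 3*sqrt(2))/8 + I*sqrt(sqrt(2) + 2)/8 on |000>, -sqrt(3*sqrt(2) + 6)/8 + 3*sqrt(2 - sqrt(2))/8 on |001>, 0 on |010>, 0 on |011>, sqrt(2 - sqrt(2))/8 + sqrt(3*sqrt(2) + 6)/8 on |100>, -3*I*sqrt(sqrt(2) + 2)/8 - I*sqrt(6 - 3*sqrt(2))/8 on |101>, 0 on |110>, 0 on |111>.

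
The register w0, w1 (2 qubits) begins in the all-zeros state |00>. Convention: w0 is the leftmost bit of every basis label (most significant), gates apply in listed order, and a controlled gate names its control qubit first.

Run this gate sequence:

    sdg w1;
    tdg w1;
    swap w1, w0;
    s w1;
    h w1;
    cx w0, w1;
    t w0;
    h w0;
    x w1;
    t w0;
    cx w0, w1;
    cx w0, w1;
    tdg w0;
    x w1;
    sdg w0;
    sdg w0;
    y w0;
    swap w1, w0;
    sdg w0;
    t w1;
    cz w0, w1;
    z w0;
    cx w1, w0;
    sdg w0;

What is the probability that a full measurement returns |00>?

A full measurement returns |00> with probability 1/4. Key observation: the block from step 9 through step 14 cancels to the identity and can be dropped.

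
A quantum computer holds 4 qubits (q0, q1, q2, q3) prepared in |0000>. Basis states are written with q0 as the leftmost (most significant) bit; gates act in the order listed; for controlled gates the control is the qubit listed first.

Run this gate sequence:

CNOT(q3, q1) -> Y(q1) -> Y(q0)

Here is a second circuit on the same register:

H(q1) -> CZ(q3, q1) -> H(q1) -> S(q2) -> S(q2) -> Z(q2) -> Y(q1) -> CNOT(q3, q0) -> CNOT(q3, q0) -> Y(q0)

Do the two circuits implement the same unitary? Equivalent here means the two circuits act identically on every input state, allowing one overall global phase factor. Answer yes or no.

Yes, they are equivalent — the unitaries differ by at most a global phase.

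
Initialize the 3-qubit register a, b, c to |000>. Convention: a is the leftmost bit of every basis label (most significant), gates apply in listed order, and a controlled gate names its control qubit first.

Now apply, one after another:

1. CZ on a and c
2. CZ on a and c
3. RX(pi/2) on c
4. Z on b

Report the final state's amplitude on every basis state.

The final amplitudes are sqrt(2)/2 on |000>, -sqrt(2)*I/2 on |001>, and 0 on every other basis state.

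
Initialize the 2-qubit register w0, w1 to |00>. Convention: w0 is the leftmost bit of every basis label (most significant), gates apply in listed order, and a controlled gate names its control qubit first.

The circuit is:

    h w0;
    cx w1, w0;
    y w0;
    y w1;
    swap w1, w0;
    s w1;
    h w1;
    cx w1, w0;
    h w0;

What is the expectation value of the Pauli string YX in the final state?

The expectation value of YX is 1.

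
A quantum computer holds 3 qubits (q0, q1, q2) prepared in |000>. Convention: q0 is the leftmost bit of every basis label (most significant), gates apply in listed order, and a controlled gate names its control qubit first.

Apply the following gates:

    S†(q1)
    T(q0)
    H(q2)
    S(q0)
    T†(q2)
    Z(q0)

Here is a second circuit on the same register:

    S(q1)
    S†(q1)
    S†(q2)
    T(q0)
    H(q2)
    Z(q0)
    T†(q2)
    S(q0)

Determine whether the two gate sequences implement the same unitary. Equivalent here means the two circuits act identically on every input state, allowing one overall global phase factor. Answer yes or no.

No — the two circuits implement different unitaries, even allowing a global phase.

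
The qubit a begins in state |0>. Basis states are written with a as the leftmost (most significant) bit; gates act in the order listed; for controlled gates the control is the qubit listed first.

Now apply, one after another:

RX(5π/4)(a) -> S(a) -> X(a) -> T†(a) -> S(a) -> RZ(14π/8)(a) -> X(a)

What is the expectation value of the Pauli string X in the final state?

The observable X averages to -sqrt(2)/2.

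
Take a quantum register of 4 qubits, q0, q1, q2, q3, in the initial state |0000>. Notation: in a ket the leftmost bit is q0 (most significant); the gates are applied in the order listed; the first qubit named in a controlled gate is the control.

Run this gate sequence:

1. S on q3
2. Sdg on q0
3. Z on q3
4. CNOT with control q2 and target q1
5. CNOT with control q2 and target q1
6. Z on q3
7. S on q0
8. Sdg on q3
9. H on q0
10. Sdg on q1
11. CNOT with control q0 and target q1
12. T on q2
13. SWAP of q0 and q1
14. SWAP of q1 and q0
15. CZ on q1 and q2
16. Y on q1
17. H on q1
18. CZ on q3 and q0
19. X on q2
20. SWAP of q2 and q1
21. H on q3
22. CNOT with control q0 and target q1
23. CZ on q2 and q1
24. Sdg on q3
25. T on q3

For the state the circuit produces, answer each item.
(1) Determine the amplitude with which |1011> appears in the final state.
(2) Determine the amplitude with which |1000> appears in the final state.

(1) The amplitude on |1011> is -sqrt(2)*exp(I*pi/4)/4. Key observation: steps 1-8 multiply out to the identity, so the circuit reduces to the remaining gates.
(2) The amplitude on |1000> is -sqrt(2)*I/4.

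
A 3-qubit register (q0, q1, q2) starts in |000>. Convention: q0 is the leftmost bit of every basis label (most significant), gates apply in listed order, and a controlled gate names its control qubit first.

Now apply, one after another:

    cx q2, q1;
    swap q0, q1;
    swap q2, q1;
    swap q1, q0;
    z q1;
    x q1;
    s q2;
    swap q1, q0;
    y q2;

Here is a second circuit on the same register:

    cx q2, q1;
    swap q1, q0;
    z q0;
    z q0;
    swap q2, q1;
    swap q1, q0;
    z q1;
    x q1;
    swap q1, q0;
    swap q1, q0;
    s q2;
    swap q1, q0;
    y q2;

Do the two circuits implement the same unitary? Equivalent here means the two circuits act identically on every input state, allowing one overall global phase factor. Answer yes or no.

Yes, they are equivalent — the unitaries differ by at most a global phase.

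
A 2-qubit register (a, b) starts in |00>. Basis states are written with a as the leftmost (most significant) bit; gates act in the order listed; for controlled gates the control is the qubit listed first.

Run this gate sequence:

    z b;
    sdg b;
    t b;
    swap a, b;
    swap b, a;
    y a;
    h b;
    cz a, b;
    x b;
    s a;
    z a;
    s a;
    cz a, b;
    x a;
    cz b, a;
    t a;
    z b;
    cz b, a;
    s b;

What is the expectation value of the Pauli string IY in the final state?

The observable IY averages to -1.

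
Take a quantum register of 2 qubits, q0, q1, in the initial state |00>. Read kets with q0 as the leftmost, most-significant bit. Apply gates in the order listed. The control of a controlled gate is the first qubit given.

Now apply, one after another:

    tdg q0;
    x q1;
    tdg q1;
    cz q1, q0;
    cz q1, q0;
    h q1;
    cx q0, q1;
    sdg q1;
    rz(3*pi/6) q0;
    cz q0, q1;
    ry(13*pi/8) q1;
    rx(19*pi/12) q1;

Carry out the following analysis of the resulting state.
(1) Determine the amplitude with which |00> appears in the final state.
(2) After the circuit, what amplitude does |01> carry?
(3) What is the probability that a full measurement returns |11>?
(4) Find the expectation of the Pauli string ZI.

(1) The amplitude on |00> is -sqrt(6)*sqrt(sqrt(2)/4 + 1/2)*sin(3*pi/16)/4 + sqrt(2)*sqrt(1/2 - sqrt(2)/4)*sin(3*pi/16)/4 + sqrt(6)*sqrt(1/2 - sqrt(2)/4)*sin(3*pi/16)/4 + sqrt(2)*sqrt(sqrt(2)/4 + 1/2)*sin(3*pi/16)/4 - sqrt(2)*I*sqrt(sqrt(2)/4 + 1/2)*cos(3*pi/16)/4 - sqrt(6)*I*sqrt(1/2 - sqrt(2)/4)*cos(3*pi/16)/4 - sqrt(2)*I*sqrt(1/2 - sqrt(2)/4)*cos(3*pi/16)/4 + sqrt(6)*I*sqrt(sqrt(2)/4 + 1/2)*cos(3*pi/16)/4. Key observation: the block from step 4 through step 5 cancels to the identity and can be dropped.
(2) The final state's coefficient on |01> equals -sqrt(2)*sqrt(1/2 - sqrt(2)/4)*cos(3*pi/16)/4 + sqrt(6)*sqrt(1/2 - sqrt(2)/4)*cos(3*pi/16)/4 + sqrt(2)*sqrt(sqrt(2)/4 + 1/2)*cos(3*pi/16)/4 + sqrt(6)*sqrt(sqrt(2)/4 + 1/2)*cos(3*pi/16)/4 - sqrt(2)*I*sqrt(1/2 - sqrt(2)/4)*sin(3*pi/16)/4 + sqrt(6)*I*sqrt(1/2 - sqrt(2)/4)*sin(3*pi/16)/4 + sqrt(2)*I*sqrt(sqrt(2)/4 + 1/2)*sin(3*pi/16)/4 + sqrt(6)*I*sqrt(sqrt(2)/4 + 1/2)*sin(3*pi/16)/4.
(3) Outcome |11> occurs with probability 0.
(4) The expectation value of ZI is 1.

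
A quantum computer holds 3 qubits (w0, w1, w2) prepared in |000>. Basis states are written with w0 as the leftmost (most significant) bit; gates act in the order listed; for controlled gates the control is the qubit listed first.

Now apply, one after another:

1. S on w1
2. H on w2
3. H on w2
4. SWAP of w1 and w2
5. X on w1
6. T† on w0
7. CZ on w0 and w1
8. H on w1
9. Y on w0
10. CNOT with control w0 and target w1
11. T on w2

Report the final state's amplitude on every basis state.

After the circuit, the state carries amplitude -sqrt(2)*I/2 on |100>, sqrt(2)*I/2 on |110>, and 0 on every other basis state.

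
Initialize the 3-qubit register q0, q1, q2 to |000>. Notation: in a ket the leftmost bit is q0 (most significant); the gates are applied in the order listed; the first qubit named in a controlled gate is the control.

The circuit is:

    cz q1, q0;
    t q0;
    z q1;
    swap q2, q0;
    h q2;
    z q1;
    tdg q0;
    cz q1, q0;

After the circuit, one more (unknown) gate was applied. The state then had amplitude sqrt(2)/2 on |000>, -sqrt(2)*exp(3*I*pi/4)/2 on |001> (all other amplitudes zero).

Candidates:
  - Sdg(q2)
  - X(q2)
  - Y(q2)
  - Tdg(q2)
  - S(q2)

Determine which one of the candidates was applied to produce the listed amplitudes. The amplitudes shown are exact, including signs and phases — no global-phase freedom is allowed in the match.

It was Tdg(q2) that produced the state shown.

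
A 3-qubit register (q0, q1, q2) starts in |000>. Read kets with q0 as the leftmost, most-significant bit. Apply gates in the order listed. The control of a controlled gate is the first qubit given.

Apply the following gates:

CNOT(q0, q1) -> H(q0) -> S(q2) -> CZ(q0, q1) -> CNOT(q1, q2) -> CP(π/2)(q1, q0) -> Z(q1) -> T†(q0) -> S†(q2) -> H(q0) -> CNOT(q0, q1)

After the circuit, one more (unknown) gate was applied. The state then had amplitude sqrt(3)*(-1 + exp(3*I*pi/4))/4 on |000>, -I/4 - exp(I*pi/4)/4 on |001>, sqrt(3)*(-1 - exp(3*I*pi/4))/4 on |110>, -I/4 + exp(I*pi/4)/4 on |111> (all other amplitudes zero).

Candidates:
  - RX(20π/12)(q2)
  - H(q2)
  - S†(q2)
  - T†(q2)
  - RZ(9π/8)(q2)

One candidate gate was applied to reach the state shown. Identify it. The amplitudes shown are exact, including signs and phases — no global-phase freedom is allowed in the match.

The unique candidate consistent with the amplitudes is RX(20π/12)(q2).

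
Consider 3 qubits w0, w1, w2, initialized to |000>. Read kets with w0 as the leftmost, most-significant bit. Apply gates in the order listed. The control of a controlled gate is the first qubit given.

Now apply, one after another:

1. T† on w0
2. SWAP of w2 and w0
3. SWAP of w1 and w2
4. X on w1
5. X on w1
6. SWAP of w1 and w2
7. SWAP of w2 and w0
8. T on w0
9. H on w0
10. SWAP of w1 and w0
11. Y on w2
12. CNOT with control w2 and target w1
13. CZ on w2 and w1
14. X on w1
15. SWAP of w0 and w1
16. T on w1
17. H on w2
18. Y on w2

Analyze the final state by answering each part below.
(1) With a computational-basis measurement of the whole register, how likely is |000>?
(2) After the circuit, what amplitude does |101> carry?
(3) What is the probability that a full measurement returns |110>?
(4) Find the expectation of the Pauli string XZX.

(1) A full measurement returns |000> with probability 1/4. Key observation: steps 1-8 multiply out to the identity, so the circuit reduces to the remaining gates.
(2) The amplitude on |101> is -1/2.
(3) A full measurement returns |110> with probability 0.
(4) The observable XZX averages to -1.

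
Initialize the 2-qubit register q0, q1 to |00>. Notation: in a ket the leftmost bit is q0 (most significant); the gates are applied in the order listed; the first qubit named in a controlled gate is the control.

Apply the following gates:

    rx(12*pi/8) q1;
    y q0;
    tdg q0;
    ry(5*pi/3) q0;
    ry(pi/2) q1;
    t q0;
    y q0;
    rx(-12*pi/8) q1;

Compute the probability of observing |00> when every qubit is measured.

Outcome |00> occurs with probability 3/4.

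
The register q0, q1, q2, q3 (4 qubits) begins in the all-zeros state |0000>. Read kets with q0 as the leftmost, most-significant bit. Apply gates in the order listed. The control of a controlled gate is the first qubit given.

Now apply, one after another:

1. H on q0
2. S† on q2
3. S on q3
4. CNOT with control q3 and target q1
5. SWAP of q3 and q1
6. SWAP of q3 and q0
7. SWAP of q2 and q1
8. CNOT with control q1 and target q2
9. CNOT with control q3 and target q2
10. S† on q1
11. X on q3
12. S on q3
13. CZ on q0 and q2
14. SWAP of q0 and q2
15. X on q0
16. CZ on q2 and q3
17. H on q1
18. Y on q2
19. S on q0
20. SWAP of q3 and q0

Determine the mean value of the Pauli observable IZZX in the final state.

The expectation value of IZZX is 0.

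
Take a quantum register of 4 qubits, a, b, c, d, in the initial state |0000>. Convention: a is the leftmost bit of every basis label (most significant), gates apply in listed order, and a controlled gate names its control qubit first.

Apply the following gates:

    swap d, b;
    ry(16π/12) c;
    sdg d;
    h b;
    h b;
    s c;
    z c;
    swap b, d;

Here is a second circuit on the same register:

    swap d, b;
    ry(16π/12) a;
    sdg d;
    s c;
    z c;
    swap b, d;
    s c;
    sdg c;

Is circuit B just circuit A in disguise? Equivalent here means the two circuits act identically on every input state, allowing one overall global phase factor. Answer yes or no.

No — the two circuits implement different unitaries, even allowing a global phase.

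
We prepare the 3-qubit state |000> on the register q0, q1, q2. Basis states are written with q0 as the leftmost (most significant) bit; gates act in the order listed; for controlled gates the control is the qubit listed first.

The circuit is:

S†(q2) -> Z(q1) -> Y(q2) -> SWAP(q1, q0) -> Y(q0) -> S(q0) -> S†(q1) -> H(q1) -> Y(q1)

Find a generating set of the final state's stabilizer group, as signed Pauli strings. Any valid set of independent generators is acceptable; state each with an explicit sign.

The final state is stabilized by the group generated by -IXI, -ZII, -IIZ; other independent generating sets are equally valid.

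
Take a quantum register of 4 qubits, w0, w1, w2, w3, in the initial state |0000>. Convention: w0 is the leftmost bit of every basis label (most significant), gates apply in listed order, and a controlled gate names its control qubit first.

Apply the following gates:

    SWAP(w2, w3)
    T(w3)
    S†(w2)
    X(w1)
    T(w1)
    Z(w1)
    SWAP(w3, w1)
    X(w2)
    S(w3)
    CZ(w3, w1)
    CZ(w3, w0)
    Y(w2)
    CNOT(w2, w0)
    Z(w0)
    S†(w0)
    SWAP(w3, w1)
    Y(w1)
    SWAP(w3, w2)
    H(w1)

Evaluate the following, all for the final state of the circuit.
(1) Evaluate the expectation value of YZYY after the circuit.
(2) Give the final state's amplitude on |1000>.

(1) The expectation value of YZYY is 0.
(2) The final state's coefficient on |1000> equals 0.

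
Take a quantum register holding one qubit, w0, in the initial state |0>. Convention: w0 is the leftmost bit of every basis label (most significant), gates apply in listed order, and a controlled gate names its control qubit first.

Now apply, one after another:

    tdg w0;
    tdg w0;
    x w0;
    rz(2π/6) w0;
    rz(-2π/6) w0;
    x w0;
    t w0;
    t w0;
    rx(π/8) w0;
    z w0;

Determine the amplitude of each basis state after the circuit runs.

The resulting statevector has amplitude cos(pi/16) on |0>, I*sin(pi/16) on |1>. Key observation: steps 2-7 multiply out to the identity, so the circuit reduces to the remaining gates.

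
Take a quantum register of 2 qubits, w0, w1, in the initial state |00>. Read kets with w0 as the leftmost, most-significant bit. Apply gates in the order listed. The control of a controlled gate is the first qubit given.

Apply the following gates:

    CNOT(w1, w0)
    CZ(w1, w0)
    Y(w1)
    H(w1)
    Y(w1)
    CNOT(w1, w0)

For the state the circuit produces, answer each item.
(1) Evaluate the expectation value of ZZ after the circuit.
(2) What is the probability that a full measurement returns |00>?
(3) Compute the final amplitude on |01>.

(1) The observable ZZ averages to 1.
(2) Outcome |00> occurs with probability 1/2.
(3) The final state's coefficient on |01> equals 0.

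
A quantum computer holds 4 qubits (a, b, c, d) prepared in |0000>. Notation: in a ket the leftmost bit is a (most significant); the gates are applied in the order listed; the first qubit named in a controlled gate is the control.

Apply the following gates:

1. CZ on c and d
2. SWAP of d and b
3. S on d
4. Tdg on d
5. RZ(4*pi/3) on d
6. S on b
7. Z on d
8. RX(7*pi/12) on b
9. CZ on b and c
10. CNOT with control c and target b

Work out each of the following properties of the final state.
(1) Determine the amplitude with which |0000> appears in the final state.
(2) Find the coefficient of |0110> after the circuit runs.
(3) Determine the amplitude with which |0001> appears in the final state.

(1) The final state's coefficient on |0000> equals (-sqrt(3*sqrt(2) + 6)/4 + sqrt(2 - sqrt(2))/4)*exp(I*pi/3).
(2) The final state's coefficient on |0110> equals 0.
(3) The final state's coefficient on |0001> equals 0.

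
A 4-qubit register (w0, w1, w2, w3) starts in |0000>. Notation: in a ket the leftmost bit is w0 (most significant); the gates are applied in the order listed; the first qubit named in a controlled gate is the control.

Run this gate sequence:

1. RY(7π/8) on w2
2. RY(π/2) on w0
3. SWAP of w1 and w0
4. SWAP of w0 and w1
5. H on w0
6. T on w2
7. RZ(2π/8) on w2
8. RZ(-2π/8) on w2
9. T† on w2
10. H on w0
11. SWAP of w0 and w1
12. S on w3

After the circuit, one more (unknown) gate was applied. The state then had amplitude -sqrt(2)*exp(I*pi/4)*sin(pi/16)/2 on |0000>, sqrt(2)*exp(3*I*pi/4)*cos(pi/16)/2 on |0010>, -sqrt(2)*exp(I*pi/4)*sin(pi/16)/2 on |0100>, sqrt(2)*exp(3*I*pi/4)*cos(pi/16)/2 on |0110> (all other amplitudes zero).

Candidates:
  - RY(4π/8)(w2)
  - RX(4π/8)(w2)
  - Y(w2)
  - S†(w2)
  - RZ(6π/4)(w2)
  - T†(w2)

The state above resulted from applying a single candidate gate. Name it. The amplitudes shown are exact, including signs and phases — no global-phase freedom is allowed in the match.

The unique candidate consistent with the amplitudes is RZ(6π/4)(w2). Key observation: steps 4-11 multiply out to the identity, so the circuit reduces to the remaining gates.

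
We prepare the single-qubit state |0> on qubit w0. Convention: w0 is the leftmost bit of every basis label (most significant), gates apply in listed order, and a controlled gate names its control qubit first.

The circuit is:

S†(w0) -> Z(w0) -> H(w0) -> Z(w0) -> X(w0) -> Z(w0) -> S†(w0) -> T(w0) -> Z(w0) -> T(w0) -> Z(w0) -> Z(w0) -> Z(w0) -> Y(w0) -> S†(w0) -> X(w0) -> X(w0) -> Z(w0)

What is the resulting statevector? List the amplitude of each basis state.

The resulting statevector has amplitude sqrt(2)*I/2 on |0>, sqrt(2)/2 on |1>.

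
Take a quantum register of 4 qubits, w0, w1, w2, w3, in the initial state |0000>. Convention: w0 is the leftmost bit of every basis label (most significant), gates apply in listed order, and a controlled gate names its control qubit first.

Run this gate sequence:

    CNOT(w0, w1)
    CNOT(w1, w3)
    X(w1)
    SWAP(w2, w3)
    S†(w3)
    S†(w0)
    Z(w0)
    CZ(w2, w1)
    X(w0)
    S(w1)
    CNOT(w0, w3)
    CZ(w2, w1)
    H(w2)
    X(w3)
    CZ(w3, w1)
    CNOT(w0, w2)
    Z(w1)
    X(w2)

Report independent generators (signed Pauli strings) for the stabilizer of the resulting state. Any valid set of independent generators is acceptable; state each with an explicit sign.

The final state is stabilized by the group generated by +IIXI, -ZIII, -IZII, +IIIZ; other independent generating sets are equally valid.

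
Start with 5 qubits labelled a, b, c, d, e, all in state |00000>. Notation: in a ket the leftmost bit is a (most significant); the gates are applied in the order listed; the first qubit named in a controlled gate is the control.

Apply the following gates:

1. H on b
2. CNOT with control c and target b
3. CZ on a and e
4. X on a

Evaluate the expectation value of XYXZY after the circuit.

The expectation value of XYXZY is 0.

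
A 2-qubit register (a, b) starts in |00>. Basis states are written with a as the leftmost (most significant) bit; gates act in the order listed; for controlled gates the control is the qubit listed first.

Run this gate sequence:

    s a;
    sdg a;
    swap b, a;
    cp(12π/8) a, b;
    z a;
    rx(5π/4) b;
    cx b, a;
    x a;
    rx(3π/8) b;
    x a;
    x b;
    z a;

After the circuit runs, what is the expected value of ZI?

The observable ZI averages to -sqrt(2)/2.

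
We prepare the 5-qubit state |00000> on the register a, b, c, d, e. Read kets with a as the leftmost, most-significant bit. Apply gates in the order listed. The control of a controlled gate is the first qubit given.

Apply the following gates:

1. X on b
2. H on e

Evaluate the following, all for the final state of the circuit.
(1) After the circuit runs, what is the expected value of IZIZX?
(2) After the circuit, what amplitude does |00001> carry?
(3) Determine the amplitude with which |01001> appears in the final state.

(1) The observable IZIZX averages to -1.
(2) The final state's coefficient on |00001> equals 0.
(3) The final state's coefficient on |01001> equals sqrt(2)/2.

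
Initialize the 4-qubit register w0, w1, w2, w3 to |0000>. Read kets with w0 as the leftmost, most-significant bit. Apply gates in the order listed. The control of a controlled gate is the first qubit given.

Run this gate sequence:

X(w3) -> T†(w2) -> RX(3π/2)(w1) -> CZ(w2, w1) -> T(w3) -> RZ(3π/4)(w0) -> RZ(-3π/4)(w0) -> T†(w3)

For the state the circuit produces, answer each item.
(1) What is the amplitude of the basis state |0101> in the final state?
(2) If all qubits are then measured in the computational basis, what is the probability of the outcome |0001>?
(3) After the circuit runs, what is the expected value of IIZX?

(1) The final state's coefficient on |0101> equals -sqrt(2)*I/2. Key observation: the block from step 5 through step 8 cancels to the identity and can be dropped.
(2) Outcome |0001> occurs with probability 1/2.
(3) The expectation value of IIZX is 0.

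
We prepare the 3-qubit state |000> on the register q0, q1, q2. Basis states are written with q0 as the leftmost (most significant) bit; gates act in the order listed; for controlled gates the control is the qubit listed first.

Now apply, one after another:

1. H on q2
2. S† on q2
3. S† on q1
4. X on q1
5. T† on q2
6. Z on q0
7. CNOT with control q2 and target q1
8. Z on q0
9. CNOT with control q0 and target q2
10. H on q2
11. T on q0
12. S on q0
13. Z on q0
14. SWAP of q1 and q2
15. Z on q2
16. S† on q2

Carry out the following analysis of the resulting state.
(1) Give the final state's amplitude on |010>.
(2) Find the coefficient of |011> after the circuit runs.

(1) |010> carries amplitude exp(I*pi/4)/2 in the final state.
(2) The amplitude on |011> is I/2.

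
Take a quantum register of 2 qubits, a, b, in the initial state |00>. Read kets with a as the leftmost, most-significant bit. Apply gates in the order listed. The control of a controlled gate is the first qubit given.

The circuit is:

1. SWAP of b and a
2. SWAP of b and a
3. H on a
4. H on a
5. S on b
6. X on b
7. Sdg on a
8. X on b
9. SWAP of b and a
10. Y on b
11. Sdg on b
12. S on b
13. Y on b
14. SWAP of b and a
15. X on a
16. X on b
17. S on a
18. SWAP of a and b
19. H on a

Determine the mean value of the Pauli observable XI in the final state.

The observable XI averages to -1. Key observation: gates 9-14 undo each other exactly, leaving only the rest of the circuit to track.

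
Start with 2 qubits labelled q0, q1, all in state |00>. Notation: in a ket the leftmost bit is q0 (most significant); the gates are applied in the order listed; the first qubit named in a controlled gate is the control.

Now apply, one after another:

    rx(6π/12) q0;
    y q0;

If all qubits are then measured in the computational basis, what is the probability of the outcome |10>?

Outcome |10> occurs with probability 1/2.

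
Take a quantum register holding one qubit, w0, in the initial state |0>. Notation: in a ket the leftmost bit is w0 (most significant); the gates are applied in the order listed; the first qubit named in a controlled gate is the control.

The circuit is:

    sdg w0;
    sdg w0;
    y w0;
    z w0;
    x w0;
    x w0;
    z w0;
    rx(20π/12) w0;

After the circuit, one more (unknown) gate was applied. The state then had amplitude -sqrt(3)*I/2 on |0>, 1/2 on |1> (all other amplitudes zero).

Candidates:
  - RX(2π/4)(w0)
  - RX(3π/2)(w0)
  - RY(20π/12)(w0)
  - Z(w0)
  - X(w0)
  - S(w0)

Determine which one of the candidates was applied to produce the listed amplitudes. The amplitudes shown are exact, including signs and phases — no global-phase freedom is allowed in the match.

It was X(w0) that produced the state shown. Key observation: the block from step 4 through step 7 cancels to the identity and can be dropped.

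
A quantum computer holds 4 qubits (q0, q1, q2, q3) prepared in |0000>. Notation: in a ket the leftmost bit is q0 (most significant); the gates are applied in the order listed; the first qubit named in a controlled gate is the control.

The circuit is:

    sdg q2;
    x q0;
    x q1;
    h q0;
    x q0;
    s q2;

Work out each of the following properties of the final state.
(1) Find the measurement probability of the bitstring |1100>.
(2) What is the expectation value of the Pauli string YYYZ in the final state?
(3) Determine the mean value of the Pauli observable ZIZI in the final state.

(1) A full measurement returns |1100> with probability 1/2.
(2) The observable YYYZ averages to 0.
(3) The observable ZIZI averages to 0.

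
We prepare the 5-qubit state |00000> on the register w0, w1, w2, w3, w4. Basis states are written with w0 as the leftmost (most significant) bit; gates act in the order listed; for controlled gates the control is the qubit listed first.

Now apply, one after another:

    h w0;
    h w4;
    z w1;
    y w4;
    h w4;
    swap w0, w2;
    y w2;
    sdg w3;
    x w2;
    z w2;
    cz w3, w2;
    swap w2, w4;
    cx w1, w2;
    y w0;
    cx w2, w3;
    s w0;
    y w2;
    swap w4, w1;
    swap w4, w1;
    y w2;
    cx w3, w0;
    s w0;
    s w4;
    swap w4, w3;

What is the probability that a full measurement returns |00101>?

The probability of measuring |00101> is 1/2.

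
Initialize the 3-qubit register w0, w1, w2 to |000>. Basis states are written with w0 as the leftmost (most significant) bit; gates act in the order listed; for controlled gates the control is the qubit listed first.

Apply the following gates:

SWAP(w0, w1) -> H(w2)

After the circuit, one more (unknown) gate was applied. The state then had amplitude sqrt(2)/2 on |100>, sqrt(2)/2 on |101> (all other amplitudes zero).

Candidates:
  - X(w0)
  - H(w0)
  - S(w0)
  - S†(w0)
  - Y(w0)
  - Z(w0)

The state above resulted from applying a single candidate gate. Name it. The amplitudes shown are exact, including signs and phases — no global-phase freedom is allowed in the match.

The applied gate was X(w0).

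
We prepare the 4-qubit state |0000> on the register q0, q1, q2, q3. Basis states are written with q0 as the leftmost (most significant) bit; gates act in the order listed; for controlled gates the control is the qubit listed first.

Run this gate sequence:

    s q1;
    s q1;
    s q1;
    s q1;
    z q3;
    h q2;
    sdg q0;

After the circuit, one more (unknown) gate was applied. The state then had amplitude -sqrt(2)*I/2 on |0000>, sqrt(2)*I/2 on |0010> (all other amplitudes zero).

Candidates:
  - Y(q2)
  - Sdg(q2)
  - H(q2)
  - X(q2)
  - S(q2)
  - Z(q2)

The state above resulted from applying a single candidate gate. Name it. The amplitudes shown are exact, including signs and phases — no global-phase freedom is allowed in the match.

It was Y(q2) that produced the state shown.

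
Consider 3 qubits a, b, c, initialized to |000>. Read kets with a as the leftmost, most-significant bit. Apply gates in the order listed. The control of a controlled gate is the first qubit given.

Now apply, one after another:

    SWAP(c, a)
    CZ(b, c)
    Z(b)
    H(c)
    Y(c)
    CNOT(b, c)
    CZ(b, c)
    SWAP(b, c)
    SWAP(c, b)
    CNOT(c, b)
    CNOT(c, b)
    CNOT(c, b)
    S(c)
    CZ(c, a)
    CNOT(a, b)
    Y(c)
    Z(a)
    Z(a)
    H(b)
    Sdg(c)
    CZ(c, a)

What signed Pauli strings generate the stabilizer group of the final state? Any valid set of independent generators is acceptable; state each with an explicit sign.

The stabilizer group can be generated by -IXZ, -IZX, +ZII, among other valid generating sets.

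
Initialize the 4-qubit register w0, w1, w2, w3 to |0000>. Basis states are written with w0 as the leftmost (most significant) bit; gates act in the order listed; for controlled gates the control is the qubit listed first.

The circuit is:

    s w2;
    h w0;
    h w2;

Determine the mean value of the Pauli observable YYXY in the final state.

In the final state, YYXY has expectation 0.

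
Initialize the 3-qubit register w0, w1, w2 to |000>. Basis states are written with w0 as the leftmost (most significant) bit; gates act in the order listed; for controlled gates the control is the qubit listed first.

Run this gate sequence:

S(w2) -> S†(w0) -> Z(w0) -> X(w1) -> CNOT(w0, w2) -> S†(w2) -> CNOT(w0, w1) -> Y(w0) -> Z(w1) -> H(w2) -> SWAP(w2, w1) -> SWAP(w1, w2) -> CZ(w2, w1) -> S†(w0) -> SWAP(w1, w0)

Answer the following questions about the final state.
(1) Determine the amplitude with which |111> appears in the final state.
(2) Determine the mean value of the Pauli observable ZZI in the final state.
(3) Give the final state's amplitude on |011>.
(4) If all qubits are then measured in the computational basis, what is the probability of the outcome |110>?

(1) The amplitude on |111> is sqrt(2)/2.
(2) In the final state, ZZI has expectation 1.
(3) |011> carries amplitude 0 in the final state.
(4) A full measurement returns |110> with probability 1/2.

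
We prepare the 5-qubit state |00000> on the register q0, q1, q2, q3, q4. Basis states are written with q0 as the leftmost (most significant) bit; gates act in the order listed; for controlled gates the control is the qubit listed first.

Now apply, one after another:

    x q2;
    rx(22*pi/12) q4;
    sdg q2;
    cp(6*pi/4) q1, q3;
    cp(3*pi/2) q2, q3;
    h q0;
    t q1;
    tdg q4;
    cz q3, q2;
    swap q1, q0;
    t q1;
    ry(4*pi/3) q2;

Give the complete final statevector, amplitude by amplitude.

The final amplitudes are I*(-3 - sqrt(3))/8 on |00000>, (-3 + sqrt(3))*exp(3*I*pi/4)/8 on |00001>, I*(-sqrt(3) - 1)/8 on |00100>, (1 - sqrt(3))*exp(3*I*pi/4)/8 on |00101>, (-3 - sqrt(3))*exp(3*I*pi/4)/8 on |01000>, 3/8 - sqrt(3)/8 on |01001>, (-sqrt(3) - 1)*exp(3*I*pi/4)/8 on |01100>, -1/8 + sqrt(3)/8 on |01101>, and 0 on every other basis state.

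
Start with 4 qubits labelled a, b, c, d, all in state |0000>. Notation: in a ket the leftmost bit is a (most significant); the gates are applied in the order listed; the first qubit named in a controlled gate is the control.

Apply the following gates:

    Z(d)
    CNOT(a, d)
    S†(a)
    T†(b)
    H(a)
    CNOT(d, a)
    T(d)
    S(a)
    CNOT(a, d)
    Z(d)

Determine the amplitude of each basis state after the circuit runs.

The final amplitudes are sqrt(2)/2 on |0000>, -sqrt(2)*I/2 on |1001>, and 0 on every other basis state.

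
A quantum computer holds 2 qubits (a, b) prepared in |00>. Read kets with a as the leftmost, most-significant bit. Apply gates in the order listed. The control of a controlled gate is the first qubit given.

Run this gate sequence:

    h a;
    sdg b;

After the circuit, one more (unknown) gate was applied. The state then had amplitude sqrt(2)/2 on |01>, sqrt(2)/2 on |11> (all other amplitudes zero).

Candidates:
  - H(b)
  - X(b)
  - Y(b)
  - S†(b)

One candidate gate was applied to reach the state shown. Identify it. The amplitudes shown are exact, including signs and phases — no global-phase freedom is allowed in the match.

The unique candidate consistent with the amplitudes is X(b).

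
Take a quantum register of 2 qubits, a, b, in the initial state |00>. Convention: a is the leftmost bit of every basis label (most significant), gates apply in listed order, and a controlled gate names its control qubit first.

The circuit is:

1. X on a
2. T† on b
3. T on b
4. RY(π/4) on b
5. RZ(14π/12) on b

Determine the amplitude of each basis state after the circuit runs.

After the circuit, the state carries amplitude 0 on |00>, 0 on |01>, -sqrt(sqrt(2) + 2)*exp(5*I*pi/12)/2 on |10>, sqrt(2 - sqrt(2))*exp(7*I*pi/12)/2 on |11>.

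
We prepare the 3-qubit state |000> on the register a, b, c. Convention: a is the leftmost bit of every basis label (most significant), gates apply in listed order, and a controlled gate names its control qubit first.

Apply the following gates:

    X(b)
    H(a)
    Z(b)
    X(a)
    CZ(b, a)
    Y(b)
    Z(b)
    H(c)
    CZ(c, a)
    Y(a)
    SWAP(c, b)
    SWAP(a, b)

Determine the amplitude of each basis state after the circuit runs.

The resulting statevector has amplitude -1/2 on |000>, 0 on |001>, -1/2 on |010>, 0 on |011>, 1/2 on |100>, 0 on |101>, -1/2 on |110>, 0 on |111>.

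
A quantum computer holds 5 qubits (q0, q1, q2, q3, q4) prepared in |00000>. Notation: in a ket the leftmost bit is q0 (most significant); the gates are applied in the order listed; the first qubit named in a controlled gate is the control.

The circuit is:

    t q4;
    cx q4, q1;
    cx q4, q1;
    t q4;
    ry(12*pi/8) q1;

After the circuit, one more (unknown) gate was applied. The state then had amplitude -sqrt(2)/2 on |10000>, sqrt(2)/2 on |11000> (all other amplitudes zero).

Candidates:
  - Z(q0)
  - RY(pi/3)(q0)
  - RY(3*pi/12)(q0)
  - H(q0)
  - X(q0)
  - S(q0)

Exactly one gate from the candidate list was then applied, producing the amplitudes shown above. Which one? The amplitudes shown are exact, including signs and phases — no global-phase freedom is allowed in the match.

It was X(q0) that produced the state shown.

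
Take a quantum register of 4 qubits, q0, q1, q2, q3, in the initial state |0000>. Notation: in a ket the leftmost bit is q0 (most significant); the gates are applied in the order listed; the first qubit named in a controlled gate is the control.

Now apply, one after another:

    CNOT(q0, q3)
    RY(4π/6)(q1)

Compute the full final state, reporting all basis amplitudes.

The final amplitudes are 1/2 on |0000>, sqrt(3)/2 on |0100>, and 0 on every other basis state.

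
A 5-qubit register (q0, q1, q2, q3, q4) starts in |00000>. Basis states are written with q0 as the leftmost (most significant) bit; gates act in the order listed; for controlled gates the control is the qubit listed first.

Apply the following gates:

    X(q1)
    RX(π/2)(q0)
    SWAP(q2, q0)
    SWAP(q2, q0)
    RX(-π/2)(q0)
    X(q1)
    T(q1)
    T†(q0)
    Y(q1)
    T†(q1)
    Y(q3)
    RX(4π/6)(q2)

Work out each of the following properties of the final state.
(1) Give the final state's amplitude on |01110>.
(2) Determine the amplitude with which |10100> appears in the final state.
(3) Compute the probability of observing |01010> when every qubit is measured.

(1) The final state's coefficient on |01110> equals sqrt(3)*exp(I*pi/4)/2. Key observation: steps 1-6 multiply out to the identity, so the circuit reduces to the remaining gates.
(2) The final state's coefficient on |10100> equals 0.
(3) A full measurement returns |01010> with probability 1/4.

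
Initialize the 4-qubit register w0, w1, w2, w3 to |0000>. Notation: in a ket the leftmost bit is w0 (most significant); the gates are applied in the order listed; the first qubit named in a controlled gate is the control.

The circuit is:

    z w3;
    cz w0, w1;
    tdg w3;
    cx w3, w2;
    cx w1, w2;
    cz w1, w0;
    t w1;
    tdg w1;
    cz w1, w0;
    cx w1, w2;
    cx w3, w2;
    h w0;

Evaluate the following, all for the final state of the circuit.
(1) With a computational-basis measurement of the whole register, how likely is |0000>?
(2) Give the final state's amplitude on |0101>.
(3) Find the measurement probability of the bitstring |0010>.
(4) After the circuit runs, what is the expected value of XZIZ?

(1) The probability of measuring |0000> is 1/2.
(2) The amplitude on |0101> is 0.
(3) The probability of measuring |0010> is 0.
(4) In the final state, XZIZ has expectation 1.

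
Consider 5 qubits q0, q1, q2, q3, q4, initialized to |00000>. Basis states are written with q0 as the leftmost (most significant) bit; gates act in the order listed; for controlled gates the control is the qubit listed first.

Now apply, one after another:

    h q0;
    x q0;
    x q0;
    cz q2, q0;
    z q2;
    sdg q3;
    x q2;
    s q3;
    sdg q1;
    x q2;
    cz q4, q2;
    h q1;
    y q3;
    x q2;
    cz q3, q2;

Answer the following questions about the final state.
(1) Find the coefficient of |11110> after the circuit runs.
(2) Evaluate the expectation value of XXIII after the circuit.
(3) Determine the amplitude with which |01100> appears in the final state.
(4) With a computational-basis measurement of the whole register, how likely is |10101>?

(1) The amplitude on |11110> is -I/2. Key observation: steps 2-3 multiply out to the identity, so the circuit reduces to the remaining gates.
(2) In the final state, XXIII has expectation 1.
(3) The final state's coefficient on |01100> equals 0.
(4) A full measurement returns |10101> with probability 0.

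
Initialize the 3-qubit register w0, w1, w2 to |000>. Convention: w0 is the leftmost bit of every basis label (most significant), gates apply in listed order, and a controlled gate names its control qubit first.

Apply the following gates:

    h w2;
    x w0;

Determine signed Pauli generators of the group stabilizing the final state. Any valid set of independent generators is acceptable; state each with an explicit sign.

The stabilizer group can be generated by +IIX, -ZII, +IZI, among other valid generating sets.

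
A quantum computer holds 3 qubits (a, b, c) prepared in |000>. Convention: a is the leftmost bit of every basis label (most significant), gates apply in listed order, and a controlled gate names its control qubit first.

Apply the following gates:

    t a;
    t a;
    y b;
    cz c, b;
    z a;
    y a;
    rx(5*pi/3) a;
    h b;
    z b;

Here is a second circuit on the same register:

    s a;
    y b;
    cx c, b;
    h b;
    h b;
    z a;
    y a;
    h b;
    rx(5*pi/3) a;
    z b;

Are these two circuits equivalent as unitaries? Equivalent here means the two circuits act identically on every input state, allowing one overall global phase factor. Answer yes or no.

No — the two circuits implement different unitaries, even allowing a global phase.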